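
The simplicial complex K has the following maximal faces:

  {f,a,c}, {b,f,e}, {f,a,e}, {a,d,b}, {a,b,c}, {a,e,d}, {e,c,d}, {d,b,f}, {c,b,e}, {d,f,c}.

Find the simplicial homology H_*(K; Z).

H_0 ≅ Z,  H_1 ≅ Z/2,  H_2 = 0.

Take the total order a < b < c < d < e < f on the vertex set. Then K (dimension 2) consists of the simplices:

  0-simplices (6): a, b, c, d, e, f
  1-simplices (15): ab, ac, ad, ae, af, bc, bd, be, bf, cd, ce, cf, de, df, ef
  2-simplices (10): abc, abd, acf, ade, aef, bce, bdf, bef, cde, cdf

Hence C_0 ≅ Z^6, C_1 ≅ Z^15, C_2 ≅ Z^10.

∂_1: C_1 → C_0 maps an edge to its endpoints' difference, ∂[p,q] = q − p.
As a 6×15 matrix over Z this has rank 5, with invariant factors (1,1,1,1,1).

∂_2: C_2 → C_1 acts by ∂[p,q,r] = [q,r] − [p,r] + [p,q]. For instance
  ∂bce = ce − be + bc,
  ∂acf = cf − af + ac.
The 15×10 boundary matrix has rank 10 and Smith normal form diag(1,1,1,1,1,1,1,1,1,2).

Computing H_k = (kernel of ∂_k) / (image of ∂_{k+1}):

  H_0: rank C_0 − rank ∂_1 = 6 − 5 = 1, and the invariant factors of ∂_1 are all 1, so H_0 ≅ Z.
  H_1: rank ker ∂_1 − rank ∂_2 = (15 − 5) − 10 = 0, and ∂_2 has invariant factor 2 > 1, so H_1 ≅ Z/2.
  H_2: rank ker ∂_2 − rank ∂_3 = (10 − 10) − 0 = 0, and there is no ∂_3, so H_2 ≅ 0.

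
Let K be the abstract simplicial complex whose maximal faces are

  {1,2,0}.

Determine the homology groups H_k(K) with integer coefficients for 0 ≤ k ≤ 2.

H_0 ≅ Z,  H_1 = 0,  H_2 = 0.

We work with the vertex ordering 0 < 1 < 2. The simplices of K, each written with vertices in increasing order, are:

  0-simplices (3): [0], [1], [2]
  1-simplices (3): [0,1], [0,2], [1,2]
  2-simplices (1): [0,1,2]

giving chain groups C_0 ≅ Z^3, C_1 ≅ Z^3, C_2 ≅ Z^1.

The boundary map ∂_1: C_1 → C_0 maps an edge to its endpoints' difference, ∂[p,q] = q − p.
The resulting 3×3 matrix has rank 2, and its Smith normal form has invariant factors (1,1).

∂_2: C_2 → C_1 acts by ∂[p,q,r] = [q,r] − [p,r] + [p,q]. For instance
  ∂[0,1,2] = [1,2] − [0,2] + [0,1].
As a 3×1 matrix over Z this has rank 1, with invariant factors (1).

From H_k ≅ ker(∂_k) / im(∂_{k+1}) we obtain:

  H_0: rank C_0 − rank ∂_1 = 3 − 2 = 1, and the invariant factors of ∂_1 are all 1, so H_0 ≅ Z.
  H_1: rank ker ∂_1 − rank ∂_2 = (3 − 2) − 1 = 0, and the invariant factors of ∂_2 are all 1, so H_1 ≅ 0.
  H_2: rank ker ∂_2 − rank ∂_3 = (1 − 1) − 0 = 0, and there is no ∂_3, so H_2 ≅ 0.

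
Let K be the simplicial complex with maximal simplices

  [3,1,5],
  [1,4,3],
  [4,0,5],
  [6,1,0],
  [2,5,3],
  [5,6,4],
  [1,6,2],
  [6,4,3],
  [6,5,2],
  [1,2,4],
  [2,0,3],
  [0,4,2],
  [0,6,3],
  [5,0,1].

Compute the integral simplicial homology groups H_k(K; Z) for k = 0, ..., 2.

We work with the vertex ordering 0 < 1 < 2 < 3 < 4 < 5 < 6. The simplices of K, each written with vertices in increasing order, are:

  0-simplices (7): [0], [1], [2], [3], [4], [5], [6]
  1-simplices (21): [0,1], [0,2], [0,3], [0,4], [0,5], [0,6], [1,2], [1,3], [1,4], [1,5], [1,6], [2,3], [2,4], [2,5], [2,6], [3,4], [3,5], [3,6], [4,5], [4,6], [5,6]
  2-simplices (14): [0,1,5], [0,1,6], [0,2,3], [0,2,4], [0,3,6], [0,4,5], [1,2,4], [1,2,6], [1,3,4], [1,3,5], [2,3,5], [2,5,6], [3,4,6], [4,5,6]

so the chain groups are C_0 ≅ Z^7, C_1 ≅ Z^21, C_2 ≅ Z^14.

∂_1: C_1 → C_0 maps an edge to its endpoints' difference, ∂[p,q] = q − p. For instance
  ∂[0,1] = [1] − [0].
The resulting 7×21 matrix has rank 6, and its Smith normal form has invariant factors (1,1,1,1,1,1).

Boundary ∂_2: C_2 → C_1 maps a triangle to the signed sum of its edges. For instance
  ∂[0,3,6] = [3,6] − [0,6] + [0,3],
  ∂[1,3,5] = [3,5] − [1,5] + [1,3].
The 21×14 boundary matrix has rank 13 and Smith normal form diag(1,1,1,1,1,1,1,1,1,1,1,1,1).

Reading off H_k = ker ∂_k / im ∂_{k+1}:

  H_0: rank C_0 − rank ∂_1 = 7 − 6 = 1, and the invariant factors of ∂_1 are all 1, so H_0 = Z.
  H_1: rank ker ∂_1 − rank ∂_2 = (21 − 6) − 13 = 2, and the invariant factors of ∂_2 are all 1, so H_1 = Z^2.
  H_2: rank ker ∂_2 − rank ∂_3 = (14 − 13) − 0 = 1, and there is no ∂_3, so H_2 = Z.

As a check, the Euler characteristic is 7 − 21 + 14 = 0, which agrees with 1 − 2 + 1 = 0.
(K is a triangulation of the torus T^2.)

H_0 ≅ Z,  H_1 ≅ Z^2,  H_2 ≅ Z.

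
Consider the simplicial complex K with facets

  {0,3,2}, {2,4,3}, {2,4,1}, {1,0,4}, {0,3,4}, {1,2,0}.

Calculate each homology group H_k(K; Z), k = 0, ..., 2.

H_0 ≅ Z,  H_1 = 0,  H_2 ≅ Z.

Order the vertices as 0 < 1 < 2 < 3 < 4. Listing each simplex with vertices in this order, K has dimension 2 with simplices:

  0-simplices (5): [0], [1], [2], [3], [4]
  1-simplices (9): [0,1], [0,2], [0,3], [0,4], [1,2], [1,4], [2,3], [2,4], [3,4]
  2-simplices (6): [0,1,2], [0,1,4], [0,2,3], [0,3,4], [1,2,4], [2,3,4]

Hence C_0 ≅ Z^5, C_1 ≅ Z^9, C_2 ≅ Z^6.

∂_1: C_1 → C_0 sends each edge [p,q] (with p < q) to q − p.
This gives a 5×9 integer matrix of rank 4; reducing to Smith normal form yields diagonal entries (1,1,1,1).

Boundary ∂_2: C_2 → C_1 acts by ∂[p,q,r] = [q,r] − [p,r] + [p,q]. For instance
  ∂[2,3,4] = [3,4] − [2,4] + [2,3],
  ∂[0,2,3] = [2,3] − [0,3] + [0,2].
The resulting 9×6 matrix has rank 5, and its Smith normal form has invariant factors (1,1,1,1,1).

Reading off H_k = ker ∂_k / im ∂_{k+1}:

  H_0: rank C_0 − rank ∂_1 = 5 − 4 = 1, and the invariant factors of ∂_1 are all 1, so H_0 = Z.
  H_1: rank ker ∂_1 − rank ∂_2 = (9 − 4) − 5 = 0, and the invariant factors of ∂_2 are all 1, so H_1 = 0.
  H_2: rank ker ∂_2 − rank ∂_3 = (6 − 5) − 0 = 1, and there is no ∂_3, so H_2 = Z.

As a check, the Euler characteristic is 5 − 9 + 6 = 2, which agrees with 1 − 0 + 1 = 2.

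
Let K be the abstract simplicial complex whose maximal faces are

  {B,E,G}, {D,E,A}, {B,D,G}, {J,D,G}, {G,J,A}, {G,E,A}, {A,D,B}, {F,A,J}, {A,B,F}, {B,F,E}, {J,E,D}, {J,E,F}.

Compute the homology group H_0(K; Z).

K has 7 vertices, 18 edges, 12 triangles.
rank ∂_0 = 0, rank ∂_1 = 6 ⇒ b_0 = 7 − 0 − 6 = 1; all invariant factors of ∂_1 are 1 so no torsion. So H_0 = Z.

H_0 ≅ Z.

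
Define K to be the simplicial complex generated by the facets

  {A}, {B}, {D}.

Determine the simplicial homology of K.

H_0 ≅ Z^3.

Order the vertices as A < B < D. Listing each simplex with vertices in this order, K has dimension 0 with simplices:

  0-simplices (3): A, B, D

giving chain groups C_0 ≅ Z^3.

Reading off H_k = ker ∂_k / im ∂_{k+1}:

  H_0: rank C_0 − rank ∂_1 = 3 − 0 = 3, and there is no ∂_1, so H_0 ≅ Z^3.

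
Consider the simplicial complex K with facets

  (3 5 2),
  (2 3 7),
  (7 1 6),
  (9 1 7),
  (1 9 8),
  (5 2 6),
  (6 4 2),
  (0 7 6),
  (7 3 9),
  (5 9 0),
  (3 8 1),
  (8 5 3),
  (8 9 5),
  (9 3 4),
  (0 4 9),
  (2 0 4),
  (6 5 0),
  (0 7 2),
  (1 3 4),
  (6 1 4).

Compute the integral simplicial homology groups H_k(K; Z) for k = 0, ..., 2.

Order the vertices as 0 < 1 < 2 < 3 < 4 < 5 < 6 < 7 < 8 < 9. Listing each simplex with vertices in this order, K has dimension 2 with simplices:

  0-simplices (10): [0], [1], [2], [3], [4], [5], [6], [7], [8], [9]
  1-simplices (30): (30 of them)
  2-simplices (20): (20 of them)

giving chain groups C_0 ≅ Z^10, C_1 ≅ Z^30, C_2 ≅ Z^20.

The boundary map ∂_1: C_1 → C_0 maps an edge to its endpoints' difference, ∂[p,q] = q − p.
As a 10×30 matrix over Z this has rank 9, with invariant factors (1,1,1,1,1,1,1,1,1).

∂_2: C_2 → C_1 acts by ∂[p,q,r] = [q,r] − [p,r] + [p,q]. For instance
  ∂[0,2,7] = [2,7] − [0,7] + [0,2],
  ∂[2,3,7] = [3,7] − [2,7] + [2,3].
As a 30×20 matrix over Z this has rank 20, with invariant factors (1,1,1,1,1,1,1,1,1,1,1,1,1,1,1,1,1,1,1,2).

From H_k ≅ ker(∂_k) / im(∂_{k+1}) we obtain:

  H_0: rank C_0 − rank ∂_1 = 10 − 9 = 1, and the invariant factors of ∂_1 are all 1, so H_0 ≅ Z.
  H_1: rank ker ∂_1 − rank ∂_2 = (30 − 9) − 20 = 1, and ∂_2 has invariant factor 2 > 1, so H_1 ≅ Z ⊕ Z/2.
  H_2: rank ker ∂_2 − rank ∂_3 = (20 − 20) − 0 = 0, and there is no ∂_3, so H_2 ≅ 0.

As a check, the Euler characteristic is 10 − 30 + 20 = 0, which agrees with 1 − 1 + 0 = 0.
(K is a triangulation of the Klein bottle.)

H_0 = Z,  H_1 = Z ⊕ Z/2,  H_2 = 0.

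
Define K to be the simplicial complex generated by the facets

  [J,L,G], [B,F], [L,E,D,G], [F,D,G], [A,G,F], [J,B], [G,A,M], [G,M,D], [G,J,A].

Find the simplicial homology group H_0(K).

K has 9 vertices, 18 edges, 10 triangles, 1 3-simplex.
rank ∂_0 = 0, rank ∂_1 = 8 ⇒ b_0 = 9 − 0 − 8 = 1; all invariant factors of ∂_1 are 1 so no torsion. So H_0 ≅ Z.

H_0 ≅ Z.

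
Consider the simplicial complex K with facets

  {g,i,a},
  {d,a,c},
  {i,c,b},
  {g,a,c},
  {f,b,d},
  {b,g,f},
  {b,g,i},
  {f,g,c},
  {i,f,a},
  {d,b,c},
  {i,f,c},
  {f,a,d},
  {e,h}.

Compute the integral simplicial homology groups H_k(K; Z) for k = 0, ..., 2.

Order the vertices as a < b < c < d < e < f < g < h < i. Listing each simplex with vertices in this order, K has dimension 2 with simplices:

  0-simplices (9): a, b, c, d, e, f, g, h, i
  1-simplices (19): ac, ad, af, ag, ai, bc, bd, bf, bg, bi, cd, cf, cg, ci, df, eh, fg, fi, gi
  2-simplices (12): acd, acg, adf, afi, agi, bcd, bci, bdf, bfg, bgi, cfg, cfi

giving chain groups C_0 ≅ Z^9, C_1 ≅ Z^19, C_2 ≅ Z^12.

∂_1: C_1 → C_0 is given by ∂[p,q] = [q] − [p].
The resulting 9×19 matrix has rank 7, and its Smith normal form has invariant factors (1,1,1,1,1,1,1).

The boundary map ∂_2: C_2 → C_1 maps a triangle to the signed sum of its edges. For instance
  ∂adf = df − af + ad,
  ∂afi = fi − ai + af.
The 19×12 boundary matrix has rank 12 and Smith normal form diag(1,1,1,1,1,1,1,1,1,1,1,2).

Computing H_k = (kernel of ∂_k) / (image of ∂_{k+1}):

  H_0: rank C_0 − rank ∂_1 = 9 − 7 = 2, and the invariant factors of ∂_1 are all 1, so H_0 ≅ Z^2.
  H_1: rank ker ∂_1 − rank ∂_2 = (19 − 7) − 12 = 0, and ∂_2 has invariant factor 2 > 1, so H_1 ≅ Z/2.
  H_2: rank ker ∂_2 − rank ∂_3 = (12 − 12) − 0 = 0, and there is no ∂_3, so H_2 ≅ 0.

H_0 = Z^2,  H_1 = Z/2,  H_2 = 0.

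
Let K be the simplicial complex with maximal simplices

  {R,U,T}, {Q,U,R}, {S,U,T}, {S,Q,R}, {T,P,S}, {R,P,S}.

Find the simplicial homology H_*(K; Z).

H_0 ≅ Z,  H_1 ≅ Z,  H_2 = 0.

Take the total order P < Q < R < S < T < U on the vertex set. Then K (dimension 2) consists of the simplices:

  0-simplices (6): P, Q, R, S, T, U
  1-simplices (12): PR, PS, PT, QR, QS, QU, RS, RT, RU, ST, SU, TU
  2-simplices (6): PRS, PST, QRS, QRU, RTU, STU

so the chain groups are C_0 ≅ Z^6, C_1 ≅ Z^12, C_2 ≅ Z^6.

Boundary ∂_1: C_1 → C_0 is given by ∂[p,q] = [q] − [p].
As a 6×12 matrix over Z this has rank 5, with invariant factors (1,1,1,1,1).

The boundary map ∂_2: C_2 → C_1 acts by ∂[p,q,r] = [q,r] − [p,r] + [p,q]. For instance
  ∂PST = ST − PT + PS,
  ∂STU = TU − SU + ST.
This gives a 12×6 integer matrix of rank 6; reducing to Smith normal form yields diagonal entries (1,1,1,1,1,1).

Computing H_k = (kernel of ∂_k) / (image of ∂_{k+1}):

  H_0: rank C_0 − rank ∂_1 = 6 − 5 = 1, and the invariant factors of ∂_1 are all 1, so H_0 = Z.
  H_1: rank ker ∂_1 − rank ∂_2 = (12 − 5) − 6 = 1, and the invariant factors of ∂_2 are all 1, so H_1 = Z.
  H_2: rank ker ∂_2 − rank ∂_3 = (6 − 6) − 0 = 0, and there is no ∂_3, so H_2 = 0.

As a check, the Euler characteristic is 6 − 12 + 6 = 0, which agrees with 1 − 1 + 0 = 0.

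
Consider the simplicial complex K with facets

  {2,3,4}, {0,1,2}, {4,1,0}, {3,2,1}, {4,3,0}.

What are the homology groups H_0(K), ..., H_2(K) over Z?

We work with the vertex ordering 0 < 1 < 2 < 3 < 4. The simplices of K, each written with vertices in increasing order, are:

  0-simplices (5): [0], [1], [2], [3], [4]
  1-simplices (10): [0,1], [0,2], [0,3], [0,4], [1,2], [1,3], [1,4], [2,3], [2,4], [3,4]
  2-simplices (5): [0,1,2], [0,1,4], [0,3,4], [1,2,3], [2,3,4]

Hence C_0 ≅ Z^5, C_1 ≅ Z^10, C_2 ≅ Z^5.

The boundary map ∂_1: C_1 → C_0 maps an edge to its endpoints' difference, ∂[p,q] = q − p. For instance
  ∂[0,2] = [2] − [0].
As a 5×10 matrix over Z this has rank 4, with invariant factors (1,1,1,1).

The boundary map ∂_2: C_2 → C_1 sends each 2-simplex [p,q,r] to [q,r] − [p,r] + [p,q]. For instance
  ∂[2,3,4] = [3,4] − [2,4] + [2,3],
  ∂[1,2,3] = [2,3] − [1,3] + [1,2].
This gives a 10×5 integer matrix of rank 5; reducing to Smith normal form yields diagonal entries (1,1,1,1,1).

From H_k ≅ ker(∂_k) / im(∂_{k+1}) we obtain:

  H_0: rank C_0 − rank ∂_1 = 5 − 4 = 1, and the invariant factors of ∂_1 are all 1, so H_0 = Z.
  H_1: rank ker ∂_1 − rank ∂_2 = (10 − 4) − 5 = 1, and the invariant factors of ∂_2 are all 1, so H_1 = Z.
  H_2: rank ker ∂_2 − rank ∂_3 = (5 − 5) − 0 = 0, and there is no ∂_3, so H_2 = 0.

H_0 ≅ Z,  H_1 ≅ Z,  H_2 = 0.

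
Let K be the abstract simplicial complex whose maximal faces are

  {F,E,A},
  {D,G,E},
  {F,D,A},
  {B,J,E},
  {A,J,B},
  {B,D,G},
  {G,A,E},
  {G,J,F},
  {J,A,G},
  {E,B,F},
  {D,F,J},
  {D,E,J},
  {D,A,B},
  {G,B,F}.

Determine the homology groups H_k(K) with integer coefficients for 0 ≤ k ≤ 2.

Fix the vertex order A < B < D < E < F < G < J and write every simplex with vertices in increasing order. Then dim K = 2 and the simplices of K are:

  0-simplices (7): A, B, D, E, F, G, J
  1-simplices (21): AB, AD, AE, AF, AG, AJ, BD, BE, BF, BG, BJ, DE, DF, DG, DJ, EF, EG, EJ, FG, FJ, GJ
  2-simplices (14): ABD, ABJ, ADF, AEF, AEG, AGJ, BDG, BEF, BEJ, BFG, DEG, DEJ, DFJ, FGJ

giving chain groups C_0 ≅ Z^7, C_1 ≅ Z^21, C_2 ≅ Z^14.

Boundary ∂_1: C_1 → C_0 sends each edge [p,q] (with p < q) to q − p.
The resulting 7×21 matrix has rank 6, and its Smith normal form has invariant factors (1,1,1,1,1,1).

∂_2: C_2 → C_1 acts by ∂[p,q,r] = [q,r] − [p,r] + [p,q]. For instance
  ∂ABJ = BJ − AJ + AB,
  ∂ABD = BD − AD + AB.
The resulting 21×14 matrix has rank 13, and its Smith normal form has invariant factors (1,1,1,1,1,1,1,1,1,1,1,1,1).

Reading off H_k = ker ∂_k / im ∂_{k+1}:

  H_0: rank C_0 − rank ∂_1 = 7 − 6 = 1, and the invariant factors of ∂_1 are all 1, so H_0 ≅ Z.
  H_1: rank ker ∂_1 − rank ∂_2 = (21 − 6) − 13 = 2, and the invariant factors of ∂_2 are all 1, so H_1 ≅ Z^2.
  H_2: rank ker ∂_2 − rank ∂_3 = (14 − 13) − 0 = 1, and there is no ∂_3, so H_2 ≅ Z.

As a check, the Euler characteristic is 7 − 21 + 14 = 0, which agrees with 1 − 2 + 1 = 0.

H_0 ≅ Z,  H_1 ≅ Z^2,  H_2 ≅ Z.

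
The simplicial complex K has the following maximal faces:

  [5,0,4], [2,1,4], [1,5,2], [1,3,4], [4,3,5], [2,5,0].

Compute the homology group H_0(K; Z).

H_0 = Z.

Order the vertices as 0 < 1 < 2 < 3 < 4 < 5. Listing each simplex with vertices in this order, K has dimension 2 with simplices:

  0-simplices (6): [0], [1], [2], [3], [4], [5]
  1-simplices (12): [0,2], [0,4], [0,5], [1,2], [1,3], [1,4], [1,5], [2,4], [2,5], [3,4], [3,5], [4,5]
  2-simplices (6): [0,2,5], [0,4,5], [1,2,4], [1,2,5], [1,3,4], [3,4,5]

so the chain groups are C_0 ≅ Z^6, C_1 ≅ Z^12, C_2 ≅ Z^6.

∂_1: C_1 → C_0 maps an edge to its endpoints' difference, ∂[p,q] = q − p. For instance
  ∂[1,2] = [2] − [1].
The resulting 6×12 matrix has rank 5, and its Smith normal form has invariant factors (1,1,1,1,1).

Boundary ∂_2: C_2 → C_1 sends each 2-simplex [p,q,r] to [q,r] − [p,r] + [p,q]. For instance
  ∂[1,3,4] = [3,4] − [1,4] + [1,3],
  ∂[1,2,5] = [2,5] − [1,5] + [1,2].
This gives a 12×6 integer matrix of rank 6; reducing to Smith normal form yields diagonal entries (1,1,1,1,1,1).

Reading off H_k = ker ∂_k / im ∂_{k+1}:

  H_0: rank C_0 − rank ∂_1 = 6 − 5 = 1, and the invariant factors of ∂_1 are all 1, so H_0 ≅ Z.

(K is a triangulation of the cylinder S^1 x I.)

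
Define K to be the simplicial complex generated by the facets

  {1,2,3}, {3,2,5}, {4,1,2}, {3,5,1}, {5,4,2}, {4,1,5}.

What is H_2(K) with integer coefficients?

Take the total order 1 < 2 < 3 < 4 < 5 on the vertex set. Then K (dimension 2) consists of the simplices:

  0-simplices (5): [1], [2], [3], [4], [5]
  1-simplices (9): [1,2], [1,3], [1,4], [1,5], [2,3], [2,4], [2,5], [3,5], [4,5]
  2-simplices (6): [1,2,3], [1,2,4], [1,3,5], [1,4,5], [2,3,5], [2,4,5]

giving chain groups C_0 ≅ Z^5, C_1 ≅ Z^9, C_2 ≅ Z^6.

∂_1: C_1 → C_0 sends each edge [p,q] (with p < q) to q − p. For instance
  ∂[2,4] = [4] − [2].
The 5×9 boundary matrix has rank 4 and Smith normal form diag(1,1,1,1).

∂_2: C_2 → C_1 maps a triangle to the signed sum of its edges. For instance
  ∂[1,4,5] = [4,5] − [1,5] + [1,4],
  ∂[2,4,5] = [4,5] − [2,5] + [2,4].
The 9×6 boundary matrix has rank 5 and Smith normal form diag(1,1,1,1,1).

Reading off H_k = ker ∂_k / im ∂_{k+1}:

  H_2: rank ker ∂_2 − rank ∂_3 = (6 − 5) − 0 = 1, and there is no ∂_3, so H_2 = Z.

H_2 = Z.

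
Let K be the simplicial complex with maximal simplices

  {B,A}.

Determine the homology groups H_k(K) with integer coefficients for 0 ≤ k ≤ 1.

Order the vertices as A < B. Listing each simplex with vertices in this order, K has dimension 1 with simplices:

  0-simplices (2): A, B
  1-simplices (1): AB

so the chain groups are C_0 ≅ Z^2, C_1 ≅ Z^1.

The boundary map ∂_1: C_1 → C_0 maps an edge to its endpoints' difference, ∂[p,q] = q − p. For instance
  ∂AB = B − A.
The resulting 2×1 matrix has rank 1, and its Smith normal form has invariant factors (1).

From H_k ≅ ker(∂_k) / im(∂_{k+1}) we obtain:

  H_0: rank C_0 − rank ∂_1 = 2 − 1 = 1, and the invariant factors of ∂_1 are all 1, so H_0 ≅ Z.
  H_1: rank ker ∂_1 − rank ∂_2 = (1 − 1) − 0 = 0, and there is no ∂_2, so H_1 ≅ 0.

As a check, the Euler characteristic is 2 − 1 = 1, which agrees with 1 − 0 = 1.

H_0 ≅ Z,  H_1 = 0.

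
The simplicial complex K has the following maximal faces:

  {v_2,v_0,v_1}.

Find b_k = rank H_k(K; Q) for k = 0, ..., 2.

Fix the vertex order v_0 < v_1 < v_2 and write every simplex with vertices in increasing order. Then dim K = 2 and the simplices of K are:

  0-simplices (3): [v_0], [v_1], [v_2]
  1-simplices (3): [v_0,v_1], [v_0,v_2], [v_1,v_2]
  2-simplices (1): [v_0,v_1,v_2]

Hence C_0 ≅ Z^3, C_1 ≅ Z^3, C_2 ≅ Z^1.

∂_1: C_1 → C_0 maps an edge to its endpoints' difference, ∂[p,q] = q − p. For instance
  ∂[v_1,v_2] = [v_2] − [v_1].
As a 3×3 matrix over Z this has rank 2, with invariant factors (1,1).

The boundary map ∂_2: C_2 → C_1 maps a triangle to the signed sum of its edges. For instance
  ∂[v_0,v_1,v_2] = [v_1,v_2] − [v_0,v_2] + [v_0,v_1].
This gives a 3×1 integer matrix of rank 1; reducing to Smith normal form yields diagonal entries (1).

Computing H_k = (kernel of ∂_k) / (image of ∂_{k+1}):

  H_0: rank C_0 − rank ∂_1 = 3 − 2 = 1, and the invariant factors of ∂_1 are all 1, so H_0 = Z.
  H_1: rank ker ∂_1 − rank ∂_2 = (3 − 2) − 1 = 0, and the invariant factors of ∂_2 are all 1, so H_1 = 0.
  H_2: rank ker ∂_2 − rank ∂_3 = (1 − 1) − 0 = 0, and there is no ∂_3, so H_2 = 0.

Hence the Betti numbers are b_0 = 1, b_1 = 0, b_2 = 0.

b_0 = 1, b_1 = 0, b_2 = 0.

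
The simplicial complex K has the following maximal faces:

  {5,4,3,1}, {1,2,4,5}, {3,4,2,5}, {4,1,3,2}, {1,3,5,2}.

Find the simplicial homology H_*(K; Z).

We work with the vertex ordering 1 < 2 < 3 < 4 < 5. The simplices of K, each written with vertices in increasing order, are:

  0-simplices (5): [1], [2], [3], [4], [5]
  1-simplices (10): [1,2], [1,3], [1,4], [1,5], [2,3], [2,4], [2,5], [3,4], [3,5], [4,5]
  2-simplices (10): [1,2,3], [1,2,4], [1,2,5], [1,3,4], [1,3,5], [1,4,5], [2,3,4], [2,3,5], [2,4,5], [3,4,5]
  3-simplices (5): [1,2,3,4], [1,2,3,5], [1,2,4,5], [1,3,4,5], [2,3,4,5]

so the chain groups are C_0 ≅ Z^5, C_1 ≅ Z^10, C_2 ≅ Z^10, C_3 ≅ Z^5.

Boundary ∂_1: C_1 → C_0 maps an edge to its endpoints' difference, ∂[p,q] = q − p.
This gives a 5×10 integer matrix of rank 4; reducing to Smith normal form yields diagonal entries (1,1,1,1).

Boundary ∂_2: C_2 → C_1 maps a triangle to the signed sum of its edges. For instance
  ∂[1,2,4] = [2,4] − [1,4] + [1,2],
  ∂[2,3,5] = [3,5] − [2,5] + [2,3].
This gives a 10×10 integer matrix of rank 6; reducing to Smith normal form yields diagonal entries (1,1,1,1,1,1).

∂_3: C_3 → C_2 sends each 3-simplex σ to the alternating sum Σ_i (−1)^i (σ with its i-th vertex removed). For instance
  ∂[1,2,3,4] = [2,3,4] − [1,3,4] + [1,2,4] − [1,2,3],
  ∂[1,2,3,5] = [2,3,5] − [1,3,5] + [1,2,5] − [1,2,3].
The resulting 10×5 matrix has rank 4, and its Smith normal form has invariant factors (1,1,1,1).

From H_k ≅ ker(∂_k) / im(∂_{k+1}) we obtain:

  H_0: rank C_0 − rank ∂_1 = 5 − 4 = 1, and the invariant factors of ∂_1 are all 1, so H_0 = Z.
  H_1: rank ker ∂_1 − rank ∂_2 = (10 − 4) − 6 = 0, and the invariant factors of ∂_2 are all 1, so H_1 = 0.
  H_2: rank ker ∂_2 − rank ∂_3 = (10 − 6) − 4 = 0, and the invariant factors of ∂_3 are all 1, so H_2 = 0.
  H_3: rank ker ∂_3 − rank ∂_4 = (5 − 4) − 0 = 1, and there is no ∂_4, so H_3 = Z.

As a check, the Euler characteristic is 5 − 10 + 10 − 5 = 0, which agrees with 1 − 0 + 0 − 1 = 0.
(K is a triangulation of the 3-sphere S^3.)

H_0 = Z,  H_1 = 0,  H_2 = 0,  H_3 = Z.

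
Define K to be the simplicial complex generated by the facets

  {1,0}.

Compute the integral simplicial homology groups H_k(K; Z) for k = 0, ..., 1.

H_0 = Z,  H_1 = 0.

Order the vertices as 0 < 1. Listing each simplex with vertices in this order, K has dimension 1 with simplices:

  0-simplices (2): [0], [1]
  1-simplices (1): [0,1]

so the chain groups are C_0 ≅ Z^2, C_1 ≅ Z^1.

∂_1: C_1 → C_0 maps an edge to its endpoints' difference, ∂[p,q] = q − p.
The 2×1 boundary matrix has rank 1 and Smith normal form diag(1).

Computing H_k = (kernel of ∂_k) / (image of ∂_{k+1}):

  H_0: rank C_0 − rank ∂_1 = 2 − 1 = 1, and the invariant factors of ∂_1 are all 1, so H_0 ≅ Z.
  H_1: rank ker ∂_1 − rank ∂_2 = (1 − 1) − 0 = 0, and there is no ∂_2, so H_1 ≅ 0.

As a check, the Euler characteristic is 2 − 1 = 1, which agrees with 1 − 0 = 1.
(K is a triangulation of the 1-simplex.)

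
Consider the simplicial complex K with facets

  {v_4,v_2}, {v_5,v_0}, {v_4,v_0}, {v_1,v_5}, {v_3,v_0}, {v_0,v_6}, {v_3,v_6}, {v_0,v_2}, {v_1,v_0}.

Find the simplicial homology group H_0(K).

Fix the vertex order v_0 < v_1 < v_2 < v_3 < v_4 < v_5 < v_6 and write every simplex with vertices in increasing order. Then dim K = 1 and the simplices of K are:

  0-simplices (7): [v_0], [v_1], [v_2], [v_3], [v_4], [v_5], [v_6]
  1-simplices (9): [v_0,v_1], [v_0,v_2], [v_0,v_3], [v_0,v_4], [v_0,v_5], [v_0,v_6], [v_1,v_5], [v_2,v_4], [v_3,v_6]

so the chain groups are C_0 ≅ Z^7, C_1 ≅ Z^9.

Boundary ∂_1: C_1 → C_0 maps an edge to its endpoints' difference, ∂[p,q] = q − p. For instance
  ∂[v_0,v_3] = [v_3] − [v_0].
The 7×9 boundary matrix has rank 6 and Smith normal form diag(1,1,1,1,1,1).

Computing H_k = (kernel of ∂_k) / (image of ∂_{k+1}):

  H_0: rank C_0 − rank ∂_1 = 7 − 6 = 1, and the invariant factors of ∂_1 are all 1, so H_0 = Z.

H_0 = Z.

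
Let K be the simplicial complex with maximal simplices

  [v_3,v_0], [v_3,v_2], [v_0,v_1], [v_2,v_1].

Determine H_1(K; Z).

H_1 ≅ Z.

K has 4 vertices, 4 edges.
rank ∂_1 = 3, rank ∂_2 = 0 ⇒ b_1 = 4 − 3 − 0 = 1. So H_1 = Z.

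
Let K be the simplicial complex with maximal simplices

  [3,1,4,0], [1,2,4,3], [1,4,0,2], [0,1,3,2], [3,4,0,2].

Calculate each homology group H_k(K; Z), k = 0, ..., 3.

Order the vertices as 0 < 1 < 2 < 3 < 4. Listing each simplex with vertices in this order, K has dimension 3 with simplices:

  0-simplices (5): [0], [1], [2], [3], [4]
  1-simplices (10): [0,1], [0,2], [0,3], [0,4], [1,2], [1,3], [1,4], [2,3], [2,4], [3,4]
  2-simplices (10): [0,1,2], [0,1,3], [0,1,4], [0,2,3], [0,2,4], [0,3,4], [1,2,3], [1,2,4], [1,3,4], [2,3,4]
  3-simplices (5): [0,1,2,3], [0,1,2,4], [0,1,3,4], [0,2,3,4], [1,2,3,4]

giving chain groups C_0 ≅ Z^5, C_1 ≅ Z^10, C_2 ≅ Z^10, C_3 ≅ Z^5.

Boundary ∂_1: C_1 → C_0 sends each edge [p,q] (with p < q) to q − p.
This gives a 5×10 integer matrix of rank 4; reducing to Smith normal form yields diagonal entries (1,1,1,1).

∂_2: C_2 → C_1 acts by ∂[p,q,r] = [q,r] − [p,r] + [p,q]. For instance
  ∂[1,2,3] = [2,3] − [1,3] + [1,2],
  ∂[0,2,3] = [2,3] − [0,3] + [0,2].
The resulting 10×10 matrix has rank 6, and its Smith normal form has invariant factors (1,1,1,1,1,1).

Boundary ∂_3: C_3 → C_2 sends each 3-simplex σ to the alternating sum Σ_i (−1)^i (σ with its i-th vertex removed). For instance
  ∂[1,2,3,4] = [2,3,4] − [1,3,4] + [1,2,4] − [1,2,3],
  ∂[0,2,3,4] = [2,3,4] − [0,3,4] + [0,2,4] − [0,2,3].
As a 10×5 matrix over Z this has rank 4, with invariant factors (1,1,1,1).

Reading off H_k = ker ∂_k / im ∂_{k+1}:

  H_0: rank C_0 − rank ∂_1 = 5 − 4 = 1, and the invariant factors of ∂_1 are all 1, so H_0 = Z.
  H_1: rank ker ∂_1 − rank ∂_2 = (10 − 4) − 6 = 0, and the invariant factors of ∂_2 are all 1, so H_1 = 0.
  H_2: rank ker ∂_2 − rank ∂_3 = (10 − 6) − 4 = 0, and the invariant factors of ∂_3 are all 1, so H_2 = 0.
  H_3: rank ker ∂_3 − rank ∂_4 = (5 − 4) − 0 = 1, and there is no ∂_4, so H_3 = Z.

As a check, the Euler characteristic is 5 − 10 + 10 − 5 = 0, which agrees with 1 − 0 + 0 − 1 = 0.

H_0 ≅ Z,  H_1 = 0,  H_2 = 0,  H_3 ≅ Z.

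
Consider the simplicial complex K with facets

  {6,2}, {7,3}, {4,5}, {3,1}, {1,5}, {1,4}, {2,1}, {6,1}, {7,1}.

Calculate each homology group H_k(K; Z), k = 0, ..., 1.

Order the vertices as 1 < 2 < 3 < 4 < 5 < 6 < 7. Listing each simplex with vertices in this order, K has dimension 1 with simplices:

  0-simplices (7): [1], [2], [3], [4], [5], [6], [7]
  1-simplices (9): [1,2], [1,3], [1,4], [1,5], [1,6], [1,7], [2,6], [3,7], [4,5]

giving chain groups C_0 ≅ Z^7, C_1 ≅ Z^9.

The boundary map ∂_1: C_1 → C_0 is given by ∂[p,q] = [q] − [p].
The resulting 7×9 matrix has rank 6, and its Smith normal form has invariant factors (1,1,1,1,1,1).

From H_k ≅ ker(∂_k) / im(∂_{k+1}) we obtain:

  H_0: rank C_0 − rank ∂_1 = 7 − 6 = 1, and the invariant factors of ∂_1 are all 1, so H_0 ≅ Z.
  H_1: rank ker ∂_1 − rank ∂_2 = (9 − 6) − 0 = 3, and there is no ∂_2, so H_1 ≅ Z^3.

As a check, the Euler characteristic is 7 − 9 = -2, which agrees with 1 − 3 = -2.

H_0 ≅ Z,  H_1 ≅ Z^3.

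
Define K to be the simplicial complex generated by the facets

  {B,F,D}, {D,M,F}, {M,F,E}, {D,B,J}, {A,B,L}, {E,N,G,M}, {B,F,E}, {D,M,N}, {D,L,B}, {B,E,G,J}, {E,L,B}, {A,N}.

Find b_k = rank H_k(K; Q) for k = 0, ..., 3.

b_0 = 1, b_1 = 1, b_2 = 0, b_3 = 0.

We work with the vertex ordering A < B < D < E < F < G < J < L < M < N. The simplices of K, each written with vertices in increasing order, are:

  0-simplices (10): A, B, D, E, F, G, J, L, M, N
  1-simplices (25): AB, AL, AN, BD, BE, BF, BG, BJ, BL, DF, DJ, DL, DM, DN, EF, EG, EJ, EL, EM, EN, FM, GJ, GM, GN, MN
  2-simplices (17): ABL, BDF, BDJ, BDL, BEF, BEG, BEJ, BEL, BGJ, DFM, DMN, EFM, EGJ, EGM, EGN, EMN, GMN
  3-simplices (2): BEGJ, EGMN

giving chain groups C_0 ≅ Z^10, C_1 ≅ Z^25, C_2 ≅ Z^17, C_3 ≅ Z^2.

∂_1: C_1 → C_0 maps an edge to its endpoints' difference, ∂[p,q] = q − p. For instance
  ∂DL = L − D.
As a 10×25 matrix over Z this has rank 9, with invariant factors (1,1,1,1,1,1,1,1,1).

Boundary ∂_2: C_2 → C_1 acts by ∂[p,q,r] = [q,r] − [p,r] + [p,q]. For instance
  ∂EFM = FM − EM + EF,
  ∂EMN = MN − EN + EM.
The resulting 25×17 matrix has rank 15, and its Smith normal form has invariant factors (1,1,1,1,1,1,1,1,1,1,1,1,1,1,1).

∂_3: C_3 → C_2 sends each 3-simplex σ to the alternating sum Σ_i (−1)^i (σ with its i-th vertex removed). For instance
  ∂EGMN = GMN − EMN + EGN − EGM,
  ∂BEGJ = EGJ − BGJ + BEJ − BEG.
The resulting 17×2 matrix has rank 2, and its Smith normal form has invariant factors (1,1).

Now H_k = ker ∂_k / im ∂_{k+1}, so:

  H_0: rank C_0 − rank ∂_1 = 10 − 9 = 1, and the invariant factors of ∂_1 are all 1, so H_0 = Z.
  H_1: rank ker ∂_1 − rank ∂_2 = (25 − 9) − 15 = 1, and the invariant factors of ∂_2 are all 1, so H_1 = Z.
  H_2: rank ker ∂_2 − rank ∂_3 = (17 − 15) − 2 = 0, and the invariant factors of ∂_3 are all 1, so H_2 = 0.
  H_3: rank ker ∂_3 − rank ∂_4 = (2 − 2) − 0 = 0, and there is no ∂_4, so H_3 = 0.

Hence the Betti numbers are b_0 = 1, b_1 = 1, b_2 = 0, b_3 = 0.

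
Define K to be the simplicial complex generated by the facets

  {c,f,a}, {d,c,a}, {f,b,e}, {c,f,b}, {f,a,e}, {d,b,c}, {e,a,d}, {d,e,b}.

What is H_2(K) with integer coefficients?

Fix the vertex order a < b < c < d < e < f and write every simplex with vertices in increasing order. Then dim K = 2 and the simplices of K are:

  0-simplices (6): a, b, c, d, e, f
  1-simplices (12): ac, ad, ae, af, bc, bd, be, bf, cd, cf, de, ef
  2-simplices (8): acd, acf, ade, aef, bcd, bcf, bde, bef

Hence C_0 ≅ Z^6, C_1 ≅ Z^12, C_2 ≅ Z^8.

The boundary map ∂_1: C_1 → C_0 sends each edge [p,q] (with p < q) to q − p.
The 6×12 boundary matrix has rank 5 and Smith normal form diag(1,1,1,1,1).

The boundary map ∂_2: C_2 → C_1 sends each 2-simplex [p,q,r] to [q,r] − [p,r] + [p,q]. For instance
  ∂ade = de − ae + ad,
  ∂bcf = cf − bf + bc.
The resulting 12×8 matrix has rank 7, and its Smith normal form has invariant factors (1,1,1,1,1,1,1).

From H_k ≅ ker(∂_k) / im(∂_{k+1}) we obtain:

  H_2: rank ker ∂_2 − rank ∂_3 = (8 − 7) − 0 = 1, and there is no ∂_3, so H_2 = Z.

H_2 = Z.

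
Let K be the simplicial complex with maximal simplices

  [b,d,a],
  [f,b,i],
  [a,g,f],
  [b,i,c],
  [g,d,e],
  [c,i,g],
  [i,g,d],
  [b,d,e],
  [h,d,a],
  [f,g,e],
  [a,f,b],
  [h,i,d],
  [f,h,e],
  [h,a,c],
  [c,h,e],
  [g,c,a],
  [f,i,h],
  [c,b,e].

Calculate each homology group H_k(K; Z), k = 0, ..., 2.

We work with the vertex ordering a < b < c < d < e < f < g < h < i. The simplices of K, each written with vertices in increasing order, are:

  0-simplices (9): a, b, c, d, e, f, g, h, i
  1-simplices (27): ab, ac, ad, af, ag, ah, bc, bd, be, bf, bi, ce, cg, ch, ci, de, dg, dh, di, ef, eg, eh, fg, fh, fi, gi, hi
  2-simplices (18): abd, abf, acg, ach, adh, afg, bce, bci, bde, bfi, ceh, cgi, deg, dgi, dhi, efg, efh, fhi

giving chain groups C_0 ≅ Z^9, C_1 ≅ Z^27, C_2 ≅ Z^18.

Boundary ∂_1: C_1 → C_0 sends each edge [p,q] (with p < q) to q − p. For instance
  ∂bd = d − b.
This gives a 9×27 integer matrix of rank 8; reducing to Smith normal form yields diagonal entries (1,1,1,1,1,1,1,1).

∂_2: C_2 → C_1 sends each 2-simplex [p,q,r] to [q,r] − [p,r] + [p,q]. For instance
  ∂acg = cg − ag + ac,
  ∂dhi = hi − di + dh.
The resulting 27×18 matrix has rank 17, and its Smith normal form has invariant factors (1,1,1,1,1,1,1,1,1,1,1,1,1,1,1,1,1).

Computing H_k = (kernel of ∂_k) / (image of ∂_{k+1}):

  H_0: rank C_0 − rank ∂_1 = 9 − 8 = 1, and the invariant factors of ∂_1 are all 1, so H_0 ≅ Z.
  H_1: rank ker ∂_1 − rank ∂_2 = (27 − 8) − 17 = 2, and the invariant factors of ∂_2 are all 1, so H_1 ≅ Z^2.
  H_2: rank ker ∂_2 − rank ∂_3 = (18 − 17) − 0 = 1, and there is no ∂_3, so H_2 ≅ Z.

H_0 = Z,  H_1 = Z^2,  H_2 = Z.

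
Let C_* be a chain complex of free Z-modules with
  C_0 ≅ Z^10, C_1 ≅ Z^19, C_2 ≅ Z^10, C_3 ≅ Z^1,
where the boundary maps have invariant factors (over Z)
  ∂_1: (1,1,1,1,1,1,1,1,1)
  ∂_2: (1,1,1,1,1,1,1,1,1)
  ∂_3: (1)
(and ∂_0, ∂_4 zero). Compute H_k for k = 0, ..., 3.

H_0: b_0 = 10 − 0 − 9 = 1; torsion from ∂_1 factors > 1: none. So H_0 ≅ Z.
H_1: b_1 = 19 − 9 − 9 = 1; torsion from ∂_2 factors > 1: none. So H_1 ≅ Z.
H_2: b_2 = 10 − 9 − 1 = 0; torsion from ∂_3 factors > 1: none. So H_2 ≅ 0.
H_3: b_3 = 1 − 1 − 0 = 0; torsion from ∂_4 factors > 1: none. So H_3 ≅ 0.

H_0 ≅ Z,  H_1 ≅ Z,  H_2 = 0,  H_3 = 0.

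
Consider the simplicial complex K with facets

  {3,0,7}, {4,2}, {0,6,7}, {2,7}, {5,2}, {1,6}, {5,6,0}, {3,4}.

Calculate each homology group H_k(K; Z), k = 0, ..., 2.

H_0 = Z,  H_1 = Z^2,  H_2 = 0.

Take the total order 0 < 1 < 2 < 3 < 4 < 5 < 6 < 7 on the vertex set. Then K (dimension 2) consists of the simplices:

  0-simplices (8): [0], [1], [2], [3], [4], [5], [6], [7]
  1-simplices (12): [0,3], [0,5], [0,6], [0,7], [1,6], [2,4], [2,5], [2,7], [3,4], [3,7], [5,6], [6,7]
  2-simplices (3): [0,3,7], [0,5,6], [0,6,7]

giving chain groups C_0 ≅ Z^8, C_1 ≅ Z^12, C_2 ≅ Z^3.

∂_1: C_1 → C_0 is given by ∂[p,q] = [q] − [p]. For instance
  ∂[0,6] = [6] − [0].
This gives a 8×12 integer matrix of rank 7; reducing to Smith normal form yields diagonal entries (1,1,1,1,1,1,1).

∂_2: C_2 → C_1 sends each 2-simplex [p,q,r] to [q,r] − [p,r] + [p,q]. For instance
  ∂[0,5,6] = [5,6] − [0,6] + [0,5],
  ∂[0,6,7] = [6,7] − [0,7] + [0,6].
The resulting 12×3 matrix has rank 3, and its Smith normal form has invariant factors (1,1,1).

Computing H_k = (kernel of ∂_k) / (image of ∂_{k+1}):

  H_0: rank C_0 − rank ∂_1 = 8 − 7 = 1, and the invariant factors of ∂_1 are all 1, so H_0 = Z.
  H_1: rank ker ∂_1 − rank ∂_2 = (12 − 7) − 3 = 2, and the invariant factors of ∂_2 are all 1, so H_1 = Z^2.
  H_2: rank ker ∂_2 − rank ∂_3 = (3 − 3) − 0 = 0, and there is no ∂_3, so H_2 = 0.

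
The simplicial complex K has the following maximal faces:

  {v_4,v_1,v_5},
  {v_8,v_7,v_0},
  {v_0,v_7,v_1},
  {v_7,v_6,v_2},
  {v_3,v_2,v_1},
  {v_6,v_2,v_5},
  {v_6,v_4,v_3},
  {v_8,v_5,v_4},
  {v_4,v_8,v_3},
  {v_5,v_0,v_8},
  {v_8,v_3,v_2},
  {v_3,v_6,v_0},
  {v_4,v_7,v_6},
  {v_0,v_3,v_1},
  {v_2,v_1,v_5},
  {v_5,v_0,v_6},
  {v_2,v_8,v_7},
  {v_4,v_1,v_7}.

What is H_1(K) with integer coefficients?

H_1 = Z^2.

We work with the vertex ordering v_0 < v_1 < v_2 < v_3 < v_4 < v_5 < v_6 < v_7 < v_8. The simplices of K, each written with vertices in increasing order, are:

  0-simplices (9): [v_0], [v_1], [v_2], [v_3], [v_4], [v_5], [v_6], [v_7], [v_8]
  1-simplices (27): (27 of them)
  2-simplices (18): (18 of them)

Hence C_0 ≅ Z^9, C_1 ≅ Z^27, C_2 ≅ Z^18.

∂_1: C_1 → C_0 sends each edge [p,q] (with p < q) to q − p.
As a 9×27 matrix over Z this has rank 8, with invariant factors (1,1,1,1,1,1,1,1).

The boundary map ∂_2: C_2 → C_1 sends each 2-simplex [p,q,r] to [q,r] − [p,r] + [p,q]. For instance
  ∂[v_1,v_2,v_5] = [v_2,v_5] − [v_1,v_5] + [v_1,v_2],
  ∂[v_4,v_5,v_8] = [v_5,v_8] − [v_4,v_8] + [v_4,v_5].
This gives a 27×18 integer matrix of rank 17; reducing to Smith normal form yields diagonal entries (1,1,1,1,1,1,1,1,1,1,1,1,1,1,1,1,1).

Computing H_k = (kernel of ∂_k) / (image of ∂_{k+1}):

  H_1: rank ker ∂_1 − rank ∂_2 = (27 − 8) − 17 = 2, and the invariant factors of ∂_2 are all 1, so H_1 = Z^2.

(K is a triangulation of the torus T^2.)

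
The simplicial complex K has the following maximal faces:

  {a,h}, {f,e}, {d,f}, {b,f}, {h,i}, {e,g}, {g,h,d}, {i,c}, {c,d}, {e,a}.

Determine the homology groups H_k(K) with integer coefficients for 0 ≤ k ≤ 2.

Take the total order a < b < c < d < e < f < g < h < i on the vertex set. Then K (dimension 2) consists of the simplices:

  0-simplices (9): a, b, c, d, e, f, g, h, i
  1-simplices (12): ae, ah, bf, cd, ci, df, dg, dh, ef, eg, gh, hi
  2-simplices (1): dgh

so the chain groups are C_0 ≅ Z^9, C_1 ≅ Z^12, C_2 ≅ Z^1.

The boundary map ∂_1: C_1 → C_0 is given by ∂[p,q] = [q] − [p].
The 9×12 boundary matrix has rank 8 and Smith normal form diag(1,1,1,1,1,1,1,1).

∂_2: C_2 → C_1 acts by ∂[p,q,r] = [q,r] − [p,r] + [p,q]. For instance
  ∂dgh = gh − dh + dg.
The resulting 12×1 matrix has rank 1, and its Smith normal form has invariant factors (1).

Computing H_k = (kernel of ∂_k) / (image of ∂_{k+1}):

  H_0: rank C_0 − rank ∂_1 = 9 − 8 = 1, and the invariant factors of ∂_1 are all 1, so H_0 = Z.
  H_1: rank ker ∂_1 − rank ∂_2 = (12 − 8) − 1 = 3, and the invariant factors of ∂_2 are all 1, so H_1 = Z^3.
  H_2: rank ker ∂_2 − rank ∂_3 = (1 − 1) − 0 = 0, and there is no ∂_3, so H_2 = 0.

H_0 ≅ Z,  H_1 ≅ Z^3,  H_2 = 0.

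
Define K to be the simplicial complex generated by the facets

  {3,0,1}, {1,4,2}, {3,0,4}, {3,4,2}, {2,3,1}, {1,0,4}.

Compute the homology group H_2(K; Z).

H_2 ≅ Z.

Order the vertices as 0 < 1 < 2 < 3 < 4. Listing each simplex with vertices in this order, K has dimension 2 with simplices:

  0-simplices (5): [0], [1], [2], [3], [4]
  1-simplices (9): [0,1], [0,3], [0,4], [1,2], [1,3], [1,4], [2,3], [2,4], [3,4]
  2-simplices (6): [0,1,3], [0,1,4], [0,3,4], [1,2,3], [1,2,4], [2,3,4]

Hence C_0 ≅ Z^5, C_1 ≅ Z^9, C_2 ≅ Z^6.

The boundary map ∂_1: C_1 → C_0 is given by ∂[p,q] = [q] − [p].
This gives a 5×9 integer matrix of rank 4; reducing to Smith normal form yields diagonal entries (1,1,1,1).

Boundary ∂_2: C_2 → C_1 acts by ∂[p,q,r] = [q,r] − [p,r] + [p,q]. For instance
  ∂[0,1,4] = [1,4] − [0,4] + [0,1],
  ∂[1,2,3] = [2,3] − [1,3] + [1,2].
This gives a 9×6 integer matrix of rank 5; reducing to Smith normal form yields diagonal entries (1,1,1,1,1).

Computing H_k = (kernel of ∂_k) / (image of ∂_{k+1}):

  H_2: rank ker ∂_2 − rank ∂_3 = (6 − 5) − 0 = 1, and there is no ∂_3, so H_2 ≅ Z.

(K is a triangulation of the 2-sphere S^2.)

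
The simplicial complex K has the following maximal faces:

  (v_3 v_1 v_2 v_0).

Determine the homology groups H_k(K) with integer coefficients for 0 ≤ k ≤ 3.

H_0 = Z,  H_1 = 0,  H_2 = 0,  H_3 = 0.

Take the total order v_0 < v_1 < v_2 < v_3 on the vertex set. Then K (dimension 3) consists of the simplices:

  0-simplices (4): [v_0], [v_1], [v_2], [v_3]
  1-simplices (6): [v_0,v_1], [v_0,v_2], [v_0,v_3], [v_1,v_2], [v_1,v_3], [v_2,v_3]
  2-simplices (4): [v_0,v_1,v_2], [v_0,v_1,v_3], [v_0,v_2,v_3], [v_1,v_2,v_3]
  3-simplices (1): [v_0,v_1,v_2,v_3]

Hence C_0 ≅ Z^4, C_1 ≅ Z^6, C_2 ≅ Z^4, C_3 ≅ Z^1.

∂_1: C_1 → C_0 maps an edge to its endpoints' difference, ∂[p,q] = q − p.
The resulting 4×6 matrix has rank 3, and its Smith normal form has invariant factors (1,1,1).

The boundary map ∂_2: C_2 → C_1 acts by ∂[p,q,r] = [q,r] − [p,r] + [p,q]. For instance
  ∂[v_0,v_1,v_3] = [v_1,v_3] − [v_0,v_3] + [v_0,v_1],
  ∂[v_1,v_2,v_3] = [v_2,v_3] − [v_1,v_3] + [v_1,v_2].
This gives a 6×4 integer matrix of rank 3; reducing to Smith normal form yields diagonal entries (1,1,1).

The boundary map ∂_3: C_3 → C_2 sends each 3-simplex σ to the alternating sum Σ_i (−1)^i (σ with its i-th vertex removed). For instance
  ∂[v_0,v_1,v_2,v_3] = [v_1,v_2,v_3] − [v_0,v_2,v_3] + [v_0,v_1,v_3] − [v_0,v_1,v_2].
The resulting 4×1 matrix has rank 1, and its Smith normal form has invariant factors (1).

Now H_k = ker ∂_k / im ∂_{k+1}, so:

  H_0: rank C_0 − rank ∂_1 = 4 − 3 = 1, and the invariant factors of ∂_1 are all 1, so H_0 = Z.
  H_1: rank ker ∂_1 − rank ∂_2 = (6 − 3) − 3 = 0, and the invariant factors of ∂_2 are all 1, so H_1 = 0.
  H_2: rank ker ∂_2 − rank ∂_3 = (4 − 3) − 1 = 0, and the invariant factors of ∂_3 are all 1, so H_2 = 0.
  H_3: rank ker ∂_3 − rank ∂_4 = (1 − 1) − 0 = 0, and there is no ∂_4, so H_3 = 0.

As a check, the Euler characteristic is 4 − 6 + 4 − 1 = 1, which agrees with 1 − 0 + 0 − 0 = 1.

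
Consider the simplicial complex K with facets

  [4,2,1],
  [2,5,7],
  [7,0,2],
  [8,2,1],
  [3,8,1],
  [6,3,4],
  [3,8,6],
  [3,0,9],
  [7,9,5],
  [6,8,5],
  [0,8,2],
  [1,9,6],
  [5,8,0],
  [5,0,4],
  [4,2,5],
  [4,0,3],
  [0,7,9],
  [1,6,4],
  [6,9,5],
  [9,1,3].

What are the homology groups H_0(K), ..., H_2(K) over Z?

H_0 ≅ Z,  H_1 ≅ Z ⊕ Z/2,  H_2 = 0.

Take the total order 0 < 1 < 2 < 3 < 4 < 5 < 6 < 7 < 8 < 9 on the vertex set. Then K (dimension 2) consists of the simplices:

  0-simplices (10): [0], [1], [2], [3], [4], [5], [6], [7], [8], [9]
  1-simplices (30): (30 of them)
  2-simplices (20): (20 of them)

Hence C_0 ≅ Z^10, C_1 ≅ Z^30, C_2 ≅ Z^20.

∂_1: C_1 → C_0 is given by ∂[p,q] = [q] − [p]. For instance
  ∂[0,4] = [4] − [0].
The resulting 10×30 matrix has rank 9, and its Smith normal form has invariant factors (1,1,1,1,1,1,1,1,1).

∂_2: C_2 → C_1 maps a triangle to the signed sum of its edges. For instance
  ∂[0,3,9] = [3,9] − [0,9] + [0,3],
  ∂[3,6,8] = [6,8] − [3,8] + [3,6].
As a 30×20 matrix over Z this has rank 20, with invariant factors (1,1,1,1,1,1,1,1,1,1,1,1,1,1,1,1,1,1,1,2).

Now H_k = ker ∂_k / im ∂_{k+1}, so:

  H_0: rank C_0 − rank ∂_1 = 10 − 9 = 1, and the invariant factors of ∂_1 are all 1, so H_0 ≅ Z.
  H_1: rank ker ∂_1 − rank ∂_2 = (30 − 9) − 20 = 1, and ∂_2 has invariant factor 2 > 1, so H_1 ≅ Z ⊕ Z/2.
  H_2: rank ker ∂_2 − rank ∂_3 = (20 − 20) − 0 = 0, and there is no ∂_3, so H_2 ≅ 0.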